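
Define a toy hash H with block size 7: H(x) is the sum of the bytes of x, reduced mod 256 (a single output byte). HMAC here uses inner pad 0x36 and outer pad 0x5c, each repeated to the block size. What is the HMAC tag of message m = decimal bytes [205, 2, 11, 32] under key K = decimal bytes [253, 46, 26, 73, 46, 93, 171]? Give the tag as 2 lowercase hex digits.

Key decimal bytes [253, 46, 26, 73, 46, 93, 171] = fd 2e 1a 49 2e 5d ab is exactly B = 7 bytes: K' = fd 2e 1a 49 2e 5d ab.
K' ⊕ ipad = cb 18 2c 7f 18 6b 9d.  K' ⊕ opad = a1 72 46 15 72 01 f7.
Inner input = (K'⊕ipad) ∥ m = cb 18 2c 7f 18 6b 9d ∥ cd 02 0b 20.
Inner hash: sum = 203+24+44+127+24+107+157+205+2+11+32 = 936; mod 256 = 168 → a8.
Outer input = (K'⊕opad) ∥ inner = a1 72 46 15 72 01 f7 ∥ a8.
Outer hash (tag): sum = 161+114+70+21+114+1+247+168 = 896; mod 256 = 128 → 80.

80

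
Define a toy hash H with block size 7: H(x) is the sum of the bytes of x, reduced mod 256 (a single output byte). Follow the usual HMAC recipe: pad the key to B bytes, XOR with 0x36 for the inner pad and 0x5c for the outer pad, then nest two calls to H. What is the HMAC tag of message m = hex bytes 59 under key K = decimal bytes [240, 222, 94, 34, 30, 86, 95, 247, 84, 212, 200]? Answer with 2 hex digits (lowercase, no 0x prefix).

57

Key decimal bytes [240, 222, 94, 34, 30, 86, 95, 247, 84, 212, 200] = f0 de 5e 22 1e 56 5f f7 54 d4 c8 is 11 bytes > B = 7, so hash it first: H(key) = 08, then zero-pad to 7 bytes: K' = 08 00 00 00 00 00 00.
K' ⊕ ipad = 3e 36 36 36 36 36 36.  K' ⊕ opad = 54 5c 5c 5c 5c 5c 5c.
Inner input = (K'⊕ipad) ∥ m = 3e 36 36 36 36 36 36 ∥ 59.
Inner hash: sum = 62+54+54+54+54+54+54+89 = 475; mod 256 = 219 → db.
Outer input = (K'⊕opad) ∥ inner = 54 5c 5c 5c 5c 5c 5c ∥ db.
Outer hash (tag): sum = 84+92+92+92+92+92+92+219 = 855; mod 256 = 87 → 57.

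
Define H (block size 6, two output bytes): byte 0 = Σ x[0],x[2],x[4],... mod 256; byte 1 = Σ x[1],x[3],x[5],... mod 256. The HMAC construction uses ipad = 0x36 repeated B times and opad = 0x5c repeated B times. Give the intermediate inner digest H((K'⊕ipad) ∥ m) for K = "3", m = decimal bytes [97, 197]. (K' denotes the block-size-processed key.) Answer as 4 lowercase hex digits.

Key "3" = 33 is 1 byte ≤ B = 6; zero-pad to 6 bytes: K' = 33 00 00 00 00 00.
K' ⊕ ipad = 05 36 36 36 36 36.
Inner input = 05 36 36 36 36 36 ∥ 61 c5.
Inner hash: even-index sum = 210 mod 256 = 210; odd-index sum = 359 mod 256 = 103 → d2 67.

d267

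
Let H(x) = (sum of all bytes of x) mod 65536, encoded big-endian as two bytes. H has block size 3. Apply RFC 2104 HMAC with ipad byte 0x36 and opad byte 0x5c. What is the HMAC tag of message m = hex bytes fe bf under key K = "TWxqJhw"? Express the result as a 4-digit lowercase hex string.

024f

Key "TWxqJhw" = 54 57 78 71 4a 68 77 is 7 bytes > B = 3, so hash it first: H(key) = 02 bd, then zero-pad to 3 bytes: K' = 02 bd 00.
K' ⊕ ipad = 34 8b 36.  K' ⊕ opad = 5e e1 5c.
Inner input = (K'⊕ipad) ∥ m = 34 8b 36 ∥ fe bf.
Inner hash: sum = 52+139+54+254+191 = 690 → 02 b2.
Outer input = (K'⊕opad) ∥ inner = 5e e1 5c ∥ 02 b2.
Outer hash (tag): sum = 94+225+92+2+178 = 591 → 02 4f.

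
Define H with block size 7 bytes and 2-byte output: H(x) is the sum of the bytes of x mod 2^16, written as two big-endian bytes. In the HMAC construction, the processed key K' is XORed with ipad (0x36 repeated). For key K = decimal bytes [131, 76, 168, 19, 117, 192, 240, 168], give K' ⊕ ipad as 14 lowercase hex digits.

32613636363636

Key decimal bytes [131, 76, 168, 19, 117, 192, 240, 168] = 83 4c a8 13 75 c0 f0 a8 is 8 bytes > B = 7, so hash it first: H(key) = 04 57, then zero-pad to 7 bytes: K' = 04 57 00 00 00 00 00.
XOR each byte with 0x36: 04⊕36=32, 57⊕36=61, 00⊕36=36, 00⊕36=36, 00⊕36=36, 00⊕36=36, 00⊕36=36.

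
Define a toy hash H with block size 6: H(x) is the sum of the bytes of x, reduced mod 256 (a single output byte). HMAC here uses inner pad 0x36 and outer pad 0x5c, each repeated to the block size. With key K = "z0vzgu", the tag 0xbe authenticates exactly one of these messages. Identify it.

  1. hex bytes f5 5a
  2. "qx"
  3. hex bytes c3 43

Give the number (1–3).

Key "z0vzgu" = 7a 30 76 7a 67 75 is exactly B = 6 bytes: K' = 7a 30 76 7a 67 75.
K' ⊕ ipad = 4c 06 40 4c 51 43; K' ⊕ opad = 26 6c 2a 26 3b 29.
m1: inner = H(4c 06 40 4c 51 43 f5 5a) = c1; tag = H(26 6c 2a 26 3b 29 c1) = 07
m2: inner = H(4c 06 40 4c 51 43 71 78) = 5b; tag = H(26 6c 2a 26 3b 29 5b) = a1
m3: inner = H(4c 06 40 4c 51 43 c3 43) = 78; tag = H(26 6c 2a 26 3b 29 78) = be ← matches

3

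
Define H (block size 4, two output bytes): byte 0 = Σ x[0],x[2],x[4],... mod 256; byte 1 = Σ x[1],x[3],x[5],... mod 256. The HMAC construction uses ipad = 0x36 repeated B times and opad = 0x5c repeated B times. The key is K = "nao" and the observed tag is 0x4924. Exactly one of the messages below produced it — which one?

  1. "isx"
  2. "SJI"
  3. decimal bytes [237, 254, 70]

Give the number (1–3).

Key "nao" = 6e 61 6f is 3 bytes ≤ B = 4; zero-pad to 4 bytes: K' = 6e 61 6f 00.
K' ⊕ ipad = 58 57 59 36; K' ⊕ opad = 32 3d 33 5c.
m1: inner = H(58 57 59 36 69 73 78) = 92 00; tag = H(32 3d 33 5c 92 00) = f799
m2: inner = H(58 57 59 36 53 4a 49) = 4d d7; tag = H(32 3d 33 5c 4d d7) = b270
m3: inner = H(58 57 59 36 ed fe 46) = e4 8b; tag = H(32 3d 33 5c e4 8b) = 4924 ← matches

3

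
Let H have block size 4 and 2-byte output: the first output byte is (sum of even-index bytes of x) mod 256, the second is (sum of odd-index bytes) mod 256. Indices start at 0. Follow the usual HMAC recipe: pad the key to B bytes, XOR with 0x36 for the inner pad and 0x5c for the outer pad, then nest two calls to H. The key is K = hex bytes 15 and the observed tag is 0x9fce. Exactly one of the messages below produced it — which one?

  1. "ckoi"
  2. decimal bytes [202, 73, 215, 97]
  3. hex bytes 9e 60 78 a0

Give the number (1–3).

2

Key hex bytes 15 is 1 byte ≤ B = 4; zero-pad to 4 bytes: K' = 15 00 00 00.
K' ⊕ ipad = 23 36 36 36; K' ⊕ opad = 49 5c 5c 5c.
m1: inner = H(23 36 36 36 63 6b 6f 69) = 2b 40; tag = H(49 5c 5c 5c 2b 40) = d0f8
m2: inner = H(23 36 36 36 ca 49 d7 61) = fa 16; tag = H(49 5c 5c 5c fa 16) = 9fce ← matches
m3: inner = H(23 36 36 36 9e 60 78 a0) = 6f 6c; tag = H(49 5c 5c 5c 6f 6c) = 1424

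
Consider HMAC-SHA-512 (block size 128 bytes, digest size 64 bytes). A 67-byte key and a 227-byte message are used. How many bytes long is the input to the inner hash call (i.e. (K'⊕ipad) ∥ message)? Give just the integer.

355

Key is 67 ≤ 128 bytes, zero-padded: |K'| = 128.
Inner input = (K'⊕ipad) ∥ m → 128 + 227 = 355 bytes.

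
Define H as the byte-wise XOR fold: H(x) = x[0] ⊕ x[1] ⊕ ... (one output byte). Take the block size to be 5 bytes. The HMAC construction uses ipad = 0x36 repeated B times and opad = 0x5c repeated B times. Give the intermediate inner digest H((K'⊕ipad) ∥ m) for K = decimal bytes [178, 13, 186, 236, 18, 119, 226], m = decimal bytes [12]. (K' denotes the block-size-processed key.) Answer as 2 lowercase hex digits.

Key decimal bytes [178, 13, 186, 236, 18, 119, 226] = b2 0d ba ec 12 77 e2 is 7 bytes > B = 5, so hash it first: H(key) = 6e, then zero-pad to 5 bytes: K' = 6e 00 00 00 00.
K' ⊕ ipad = 58 36 36 36 36.
Inner input = 58 36 36 36 36 ∥ 0c.
Inner hash: XOR 58⊕36⊕36⊕36⊕36⊕0c = 54.

54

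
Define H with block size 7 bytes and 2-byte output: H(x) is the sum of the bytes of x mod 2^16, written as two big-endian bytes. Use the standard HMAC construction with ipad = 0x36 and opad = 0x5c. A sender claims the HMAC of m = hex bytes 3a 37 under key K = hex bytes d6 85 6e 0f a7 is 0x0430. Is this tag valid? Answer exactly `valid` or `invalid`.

Key hex bytes d6 85 6e 0f a7 is 5 bytes ≤ B = 7; zero-pad to 7 bytes: K' = d6 85 6e 0f a7 00 00.
K' ⊕ ipad = e0 b3 58 39 91 36 36; K' ⊕ opad = 8a d9 32 53 fb 5c 5c.
Inner hash: sum = 224+179+88+57+145+54+54+58+55 = 914 → 03 92.
Outer hash (recomputed tag): sum = 138+217+50+83+251+92+92+3+146 = 1072 → 04 30.
Recomputed tag = 0430; claimed = 0430 → match.

valid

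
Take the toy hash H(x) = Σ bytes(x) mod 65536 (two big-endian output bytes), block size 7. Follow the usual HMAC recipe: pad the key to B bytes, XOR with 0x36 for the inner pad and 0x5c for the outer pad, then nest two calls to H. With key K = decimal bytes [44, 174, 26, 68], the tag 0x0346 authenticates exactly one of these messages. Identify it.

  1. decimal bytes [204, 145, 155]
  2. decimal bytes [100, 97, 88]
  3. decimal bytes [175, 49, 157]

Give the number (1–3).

Key decimal bytes [44, 174, 26, 68] = 2c ae 1a 44 is 4 bytes ≤ B = 7; zero-pad to 7 bytes: K' = 2c ae 1a 44 00 00 00.
K' ⊕ ipad = 1a 98 2c 72 36 36 36; K' ⊕ opad = 70 f2 46 18 5c 5c 5c.
m1: inner = H(1a 98 2c 72 36 36 36 cc 91 9b) = 03 ea; tag = H(70 f2 46 18 5c 5c 5c 03 ea) = 03c1
m2: inner = H(1a 98 2c 72 36 36 36 64 61 58) = 03 0f; tag = H(70 f2 46 18 5c 5c 5c 03 0f) = 02e6
m3: inner = H(1a 98 2c 72 36 36 36 af 31 9d) = 03 6f; tag = H(70 f2 46 18 5c 5c 5c 03 6f) = 0346 ← matches

3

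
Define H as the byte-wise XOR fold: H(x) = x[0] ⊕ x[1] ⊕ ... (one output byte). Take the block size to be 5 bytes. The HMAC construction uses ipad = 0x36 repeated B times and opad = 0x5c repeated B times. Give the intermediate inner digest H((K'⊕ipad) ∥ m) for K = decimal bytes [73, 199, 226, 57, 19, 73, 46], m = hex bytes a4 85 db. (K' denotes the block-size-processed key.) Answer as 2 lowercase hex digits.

ed

Key decimal bytes [73, 199, 226, 57, 19, 73, 46] = 49 c7 e2 39 13 49 2e is 7 bytes > B = 5, so hash it first: H(key) = 21, then zero-pad to 5 bytes: K' = 21 00 00 00 00.
K' ⊕ ipad = 17 36 36 36 36.
Inner input = 17 36 36 36 36 ∥ a4 85 db.
Inner hash: XOR 17⊕36⊕36⊕36⊕36⊕a4⊕85⊕db = ed.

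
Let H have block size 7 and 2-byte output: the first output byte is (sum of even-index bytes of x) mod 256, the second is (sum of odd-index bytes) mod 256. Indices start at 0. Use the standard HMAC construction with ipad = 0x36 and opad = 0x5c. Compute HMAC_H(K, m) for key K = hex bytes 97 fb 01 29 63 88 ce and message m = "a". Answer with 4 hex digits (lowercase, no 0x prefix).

Key hex bytes 97 fb 01 29 63 88 ce is exactly B = 7 bytes: K' = 97 fb 01 29 63 88 ce.
K' ⊕ ipad = a1 cd 37 1f 55 be f8.  K' ⊕ opad = cb a7 5d 75 3f d4 92.
Inner input = (K'⊕ipad) ∥ m = a1 cd 37 1f 55 be f8 ∥ 61.
Inner hash: even-index sum = 549 mod 256 = 37; odd-index sum = 523 mod 256 = 11 → 25 0b.
Outer input = (K'⊕opad) ∥ inner = cb a7 5d 75 3f d4 92 ∥ 25 0b.
Outer hash (tag): even-index sum = 516 mod 256 = 4; odd-index sum = 533 mod 256 = 21 → 04 15.

0415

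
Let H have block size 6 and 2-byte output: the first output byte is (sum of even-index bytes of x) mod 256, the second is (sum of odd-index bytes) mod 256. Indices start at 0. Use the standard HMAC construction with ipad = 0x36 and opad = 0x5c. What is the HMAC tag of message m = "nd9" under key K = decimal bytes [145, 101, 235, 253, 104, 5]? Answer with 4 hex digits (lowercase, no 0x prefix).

Key decimal bytes [145, 101, 235, 253, 104, 5] = 91 65 eb fd 68 05 is exactly B = 6 bytes: K' = 91 65 eb fd 68 05.
K' ⊕ ipad = a7 53 dd cb 5e 33.  K' ⊕ opad = cd 39 b7 a1 34 59.
Inner input = (K'⊕ipad) ∥ m = a7 53 dd cb 5e 33 ∥ 6e 64 39.
Inner hash: even-index sum = 649 mod 256 = 137; odd-index sum = 437 mod 256 = 181 → 89 b5.
Outer input = (K'⊕opad) ∥ inner = cd 39 b7 a1 34 59 ∥ 89 b5.
Outer hash (tag): even-index sum = 577 mod 256 = 65; odd-index sum = 488 mod 256 = 232 → 41 e8.

41e8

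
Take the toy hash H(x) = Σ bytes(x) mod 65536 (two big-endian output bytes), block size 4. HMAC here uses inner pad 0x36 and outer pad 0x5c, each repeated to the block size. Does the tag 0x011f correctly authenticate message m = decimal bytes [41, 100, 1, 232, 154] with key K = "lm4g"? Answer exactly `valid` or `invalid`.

valid

Key "lm4g" = 6c 6d 34 67 is exactly B = 4 bytes: K' = 6c 6d 34 67.
K' ⊕ ipad = 5a 5b 02 51; K' ⊕ opad = 30 31 68 3b.
Inner hash: sum = 90+91+2+81+41+100+1+232+154 = 792 → 03 18.
Outer hash (recomputed tag): sum = 48+49+104+59+3+24 = 287 → 01 1f.
Recomputed tag = 011f; claimed = 011f → match.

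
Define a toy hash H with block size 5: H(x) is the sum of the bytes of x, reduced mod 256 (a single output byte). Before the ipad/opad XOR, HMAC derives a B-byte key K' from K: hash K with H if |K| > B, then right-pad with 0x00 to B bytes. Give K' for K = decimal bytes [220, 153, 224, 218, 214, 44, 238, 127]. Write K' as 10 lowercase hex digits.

|K| = 8 > B = 5, so first hash the key.
H(K): sum = 220+153+224+218+214+44+238+127 = 1438; mod 256 = 158 → 9e.
Zero-pad H(K) = 9e to 5 bytes: K' = 9e 00 00 00 00.

9e00000000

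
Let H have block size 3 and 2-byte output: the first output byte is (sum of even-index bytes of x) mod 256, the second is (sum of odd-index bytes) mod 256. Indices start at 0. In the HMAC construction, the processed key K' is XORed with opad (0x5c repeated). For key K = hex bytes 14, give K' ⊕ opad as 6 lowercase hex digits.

485c5c

Key hex bytes 14 is 1 byte ≤ B = 3; zero-pad to 3 bytes: K' = 14 00 00.
XOR each byte with 0x5c: 14⊕5c=48, 00⊕5c=5c, 00⊕5c=5c.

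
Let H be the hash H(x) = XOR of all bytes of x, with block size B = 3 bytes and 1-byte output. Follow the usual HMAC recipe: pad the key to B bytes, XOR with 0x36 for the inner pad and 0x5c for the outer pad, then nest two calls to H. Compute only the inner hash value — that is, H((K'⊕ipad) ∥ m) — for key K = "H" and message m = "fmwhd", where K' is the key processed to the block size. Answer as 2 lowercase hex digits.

0e

Key "H" = 48 is 1 byte ≤ B = 3; zero-pad to 3 bytes: K' = 48 00 00.
K' ⊕ ipad = 7e 36 36.
Inner input = 7e 36 36 ∥ 66 6d 77 68 64.
Inner hash: XOR 7e⊕36⊕36⊕66⊕6d⊕77⊕68⊕64 = 0e.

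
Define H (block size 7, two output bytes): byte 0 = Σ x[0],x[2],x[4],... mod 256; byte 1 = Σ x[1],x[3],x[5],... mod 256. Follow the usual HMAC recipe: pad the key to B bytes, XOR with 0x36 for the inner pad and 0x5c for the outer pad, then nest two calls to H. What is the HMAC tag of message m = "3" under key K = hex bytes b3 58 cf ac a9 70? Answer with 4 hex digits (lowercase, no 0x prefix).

5473

Key hex bytes b3 58 cf ac a9 70 is 6 bytes ≤ B = 7; zero-pad to 7 bytes: K' = b3 58 cf ac a9 70 00.
K' ⊕ ipad = 85 6e f9 9a 9f 46 36.  K' ⊕ opad = ef 04 93 f0 f5 2c 5c.
Inner input = (K'⊕ipad) ∥ m = 85 6e f9 9a 9f 46 36 ∥ 33.
Inner hash: even-index sum = 595 mod 256 = 83; odd-index sum = 385 mod 256 = 129 → 53 81.
Outer input = (K'⊕opad) ∥ inner = ef 04 93 f0 f5 2c 5c ∥ 53 81.
Outer hash (tag): even-index sum = 852 mod 256 = 84; odd-index sum = 371 mod 256 = 115 → 54 73.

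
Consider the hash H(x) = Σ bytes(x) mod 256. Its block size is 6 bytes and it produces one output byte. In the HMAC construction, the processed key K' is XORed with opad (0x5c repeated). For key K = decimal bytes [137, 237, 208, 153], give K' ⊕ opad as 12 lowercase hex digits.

Key decimal bytes [137, 237, 208, 153] = 89 ed d0 99 is 4 bytes ≤ B = 6; zero-pad to 6 bytes: K' = 89 ed d0 99 00 00.
XOR each byte with 0x5c: 89⊕5c=d5, ed⊕5c=b1, d0⊕5c=8c, 99⊕5c=c5, 00⊕5c=5c, 00⊕5c=5c.

d5b18cc55c5c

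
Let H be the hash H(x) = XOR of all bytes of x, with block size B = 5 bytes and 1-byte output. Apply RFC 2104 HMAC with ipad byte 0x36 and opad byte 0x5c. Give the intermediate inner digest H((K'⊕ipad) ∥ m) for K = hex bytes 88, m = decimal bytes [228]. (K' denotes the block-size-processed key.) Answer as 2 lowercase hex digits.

5a

Key hex bytes 88 is 1 byte ≤ B = 5; zero-pad to 5 bytes: K' = 88 00 00 00 00.
K' ⊕ ipad = be 36 36 36 36.
Inner input = be 36 36 36 36 ∥ e4.
Inner hash: XOR be⊕36⊕36⊕36⊕36⊕e4 = 5a.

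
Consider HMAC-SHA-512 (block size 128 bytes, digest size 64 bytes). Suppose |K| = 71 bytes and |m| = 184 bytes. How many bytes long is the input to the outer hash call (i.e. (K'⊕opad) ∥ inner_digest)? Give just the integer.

Key is 71 ≤ 128 bytes, zero-padded: |K'| = 128.
Outer input = (K'⊕opad) ∥ H(inner) → 128 + 64 = 192 bytes.

192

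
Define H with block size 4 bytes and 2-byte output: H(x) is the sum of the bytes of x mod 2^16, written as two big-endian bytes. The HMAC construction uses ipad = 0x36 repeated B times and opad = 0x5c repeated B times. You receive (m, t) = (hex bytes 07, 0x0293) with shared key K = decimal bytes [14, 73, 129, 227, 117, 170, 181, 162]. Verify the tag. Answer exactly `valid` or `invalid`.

invalid

Key decimal bytes [14, 73, 129, 227, 117, 170, 181, 162] = 0e 49 81 e3 75 aa b5 a2 is 8 bytes > B = 4, so hash it first: H(key) = 04 31, then zero-pad to 4 bytes: K' = 04 31 00 00.
K' ⊕ ipad = 32 07 36 36; K' ⊕ opad = 58 6d 5c 5c.
Inner hash: sum = 50+7+54+54+7 = 172 → 00 ac.
Outer hash (recomputed tag): sum = 88+109+92+92+0+172 = 553 → 02 29.
Recomputed tag = 0229; claimed = 0293 → mismatch.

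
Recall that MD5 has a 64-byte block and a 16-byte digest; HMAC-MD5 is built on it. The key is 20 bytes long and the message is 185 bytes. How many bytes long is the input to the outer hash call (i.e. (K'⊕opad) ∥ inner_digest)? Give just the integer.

Key is 20 ≤ 64 bytes, zero-padded: |K'| = 64.
Outer input = (K'⊕opad) ∥ H(inner) → 64 + 16 = 80 bytes.

80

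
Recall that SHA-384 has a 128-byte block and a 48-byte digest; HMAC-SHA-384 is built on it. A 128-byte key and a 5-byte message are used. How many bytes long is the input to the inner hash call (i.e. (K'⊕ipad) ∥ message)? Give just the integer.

Key is 128 ≤ 128 bytes, zero-padded: |K'| = 128.
Inner input = (K'⊕ipad) ∥ m → 128 + 5 = 133 bytes.

133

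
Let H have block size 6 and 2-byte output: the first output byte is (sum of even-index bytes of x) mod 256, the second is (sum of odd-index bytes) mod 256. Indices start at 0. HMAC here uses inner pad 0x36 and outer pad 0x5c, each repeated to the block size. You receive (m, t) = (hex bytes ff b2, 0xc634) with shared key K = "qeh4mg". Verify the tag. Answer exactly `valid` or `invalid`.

invalid

Key "qeh4mg" = 71 65 68 34 6d 67 is exactly B = 6 bytes: K' = 71 65 68 34 6d 67.
K' ⊕ ipad = 47 53 5e 02 5b 51; K' ⊕ opad = 2d 39 34 68 31 3b.
Inner hash: even-index sum = 511 mod 256 = 255; odd-index sum = 344 mod 256 = 88 → ff 58.
Outer hash (recomputed tag): even-index sum = 401 mod 256 = 145; odd-index sum = 308 mod 256 = 52 → 91 34.
Recomputed tag = 9134; claimed = c634 → mismatch.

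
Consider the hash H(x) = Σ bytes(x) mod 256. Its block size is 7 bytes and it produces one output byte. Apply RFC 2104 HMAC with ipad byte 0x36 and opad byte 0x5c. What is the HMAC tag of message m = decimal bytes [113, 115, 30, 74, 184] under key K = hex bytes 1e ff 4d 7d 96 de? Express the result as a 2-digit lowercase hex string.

38

Key hex bytes 1e ff 4d 7d 96 de is 6 bytes ≤ B = 7; zero-pad to 7 bytes: K' = 1e ff 4d 7d 96 de 00.
K' ⊕ ipad = 28 c9 7b 4b a0 e8 36.  K' ⊕ opad = 42 a3 11 21 ca 82 5c.
Inner input = (K'⊕ipad) ∥ m = 28 c9 7b 4b a0 e8 36 ∥ 71 73 1e 4a b8.
Inner hash: sum = 40+201+123+75+160+232+54+113+115+30+74+184 = 1401; mod 256 = 121 → 79.
Outer input = (K'⊕opad) ∥ inner = 42 a3 11 21 ca 82 5c ∥ 79.
Outer hash (tag): sum = 66+163+17+33+202+130+92+121 = 824; mod 256 = 56 → 38.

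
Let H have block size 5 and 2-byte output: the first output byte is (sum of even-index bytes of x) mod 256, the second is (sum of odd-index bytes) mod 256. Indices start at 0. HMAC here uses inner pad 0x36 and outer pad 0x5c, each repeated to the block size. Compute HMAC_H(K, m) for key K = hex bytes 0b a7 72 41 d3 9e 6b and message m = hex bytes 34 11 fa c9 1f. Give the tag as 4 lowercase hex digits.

d209

Key hex bytes 0b a7 72 41 d3 9e 6b is 7 bytes > B = 5, so hash it first: H(key) = bb 86, then zero-pad to 5 bytes: K' = bb 86 00 00 00.
K' ⊕ ipad = 8d b0 36 36 36.  K' ⊕ opad = e7 da 5c 5c 5c.
Inner input = (K'⊕ipad) ∥ m = 8d b0 36 36 36 ∥ 34 11 fa c9 1f.
Inner hash: even-index sum = 467 mod 256 = 211; odd-index sum = 563 mod 256 = 51 → d3 33.
Outer input = (K'⊕opad) ∥ inner = e7 da 5c 5c 5c ∥ d3 33.
Outer hash (tag): even-index sum = 466 mod 256 = 210; odd-index sum = 521 mod 256 = 9 → d2 09.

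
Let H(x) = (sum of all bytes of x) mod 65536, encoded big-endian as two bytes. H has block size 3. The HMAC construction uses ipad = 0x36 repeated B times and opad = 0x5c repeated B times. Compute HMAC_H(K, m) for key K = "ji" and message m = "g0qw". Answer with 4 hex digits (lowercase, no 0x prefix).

0139

Key "ji" = 6a 69 is 2 bytes ≤ B = 3; zero-pad to 3 bytes: K' = 6a 69 00.
K' ⊕ ipad = 5c 5f 36.  K' ⊕ opad = 36 35 5c.
Inner input = (K'⊕ipad) ∥ m = 5c 5f 36 ∥ 67 30 71 77.
Inner hash: sum = 92+95+54+103+48+113+119 = 624 → 02 70.
Outer input = (K'⊕opad) ∥ inner = 36 35 5c ∥ 02 70.
Outer hash (tag): sum = 54+53+92+2+112 = 313 → 01 39.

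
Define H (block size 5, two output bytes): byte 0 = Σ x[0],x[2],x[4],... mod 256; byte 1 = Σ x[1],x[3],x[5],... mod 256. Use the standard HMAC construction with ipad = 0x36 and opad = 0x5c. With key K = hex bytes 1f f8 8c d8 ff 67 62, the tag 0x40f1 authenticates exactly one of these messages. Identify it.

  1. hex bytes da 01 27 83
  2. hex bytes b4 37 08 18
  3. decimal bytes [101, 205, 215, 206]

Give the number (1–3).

Key hex bytes 1f f8 8c d8 ff 67 62 is 7 bytes > B = 5, so hash it first: H(key) = 0c 37, then zero-pad to 5 bytes: K' = 0c 37 00 00 00.
K' ⊕ ipad = 3a 01 36 36 36; K' ⊕ opad = 50 6b 5c 5c 5c.
m1: inner = H(3a 01 36 36 36 da 01 27 83) = 2a 38; tag = H(50 6b 5c 5c 5c 2a 38) = 40f1 ← matches
m2: inner = H(3a 01 36 36 36 b4 37 08 18) = f5 f3; tag = H(50 6b 5c 5c 5c f5 f3) = fbbc
m3: inner = H(3a 01 36 36 36 65 cd d7 ce) = 41 73; tag = H(50 6b 5c 5c 5c 41 73) = 7b08

1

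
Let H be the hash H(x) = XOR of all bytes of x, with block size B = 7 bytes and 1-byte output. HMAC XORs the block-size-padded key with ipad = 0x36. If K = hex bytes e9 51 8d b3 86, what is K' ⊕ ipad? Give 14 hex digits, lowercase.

Key hex bytes e9 51 8d b3 86 is 5 bytes ≤ B = 7; zero-pad to 7 bytes: K' = e9 51 8d b3 86 00 00.
XOR each byte with 0x36: e9⊕36=df, 51⊕36=67, 8d⊕36=bb, b3⊕36=85, 86⊕36=b0, 00⊕36=36, 00⊕36=36.

df67bb85b03636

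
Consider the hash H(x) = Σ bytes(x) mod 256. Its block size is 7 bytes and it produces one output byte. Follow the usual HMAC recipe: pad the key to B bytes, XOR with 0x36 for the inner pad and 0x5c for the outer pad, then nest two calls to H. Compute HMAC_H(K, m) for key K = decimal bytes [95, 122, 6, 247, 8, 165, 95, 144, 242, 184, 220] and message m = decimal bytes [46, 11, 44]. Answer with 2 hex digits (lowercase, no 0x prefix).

Key decimal bytes [95, 122, 6, 247, 8, 165, 95, 144, 242, 184, 220] = 5f 7a 06 f7 08 a5 5f 90 f2 b8 dc is 11 bytes > B = 7, so hash it first: H(key) = f8, then zero-pad to 7 bytes: K' = f8 00 00 00 00 00 00.
K' ⊕ ipad = ce 36 36 36 36 36 36.  K' ⊕ opad = a4 5c 5c 5c 5c 5c 5c.
Inner input = (K'⊕ipad) ∥ m = ce 36 36 36 36 36 36 ∥ 2e 0b 2c.
Inner hash: sum = 206+54+54+54+54+54+54+46+11+44 = 631; mod 256 = 119 → 77.
Outer input = (K'⊕opad) ∥ inner = a4 5c 5c 5c 5c 5c 5c ∥ 77.
Outer hash (tag): sum = 164+92+92+92+92+92+92+119 = 835; mod 256 = 67 → 43.

43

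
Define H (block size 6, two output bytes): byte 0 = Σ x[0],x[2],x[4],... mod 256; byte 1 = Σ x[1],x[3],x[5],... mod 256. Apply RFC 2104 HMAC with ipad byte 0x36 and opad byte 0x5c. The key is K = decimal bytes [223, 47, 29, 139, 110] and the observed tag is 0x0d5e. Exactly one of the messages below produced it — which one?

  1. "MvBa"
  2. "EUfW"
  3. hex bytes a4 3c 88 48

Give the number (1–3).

2

Key decimal bytes [223, 47, 29, 139, 110] = df 2f 1d 8b 6e is 5 bytes ≤ B = 6; zero-pad to 6 bytes: K' = df 2f 1d 8b 6e 00.
K' ⊕ ipad = e9 19 2b bd 58 36; K' ⊕ opad = 83 73 41 d7 32 5c.
m1: inner = H(e9 19 2b bd 58 36 4d 76 42 61) = fb e3; tag = H(83 73 41 d7 32 5c fb e3) = f189
m2: inner = H(e9 19 2b bd 58 36 45 55 66 57) = 17 b8; tag = H(83 73 41 d7 32 5c 17 b8) = 0d5e ← matches
m3: inner = H(e9 19 2b bd 58 36 a4 3c 88 48) = 98 90; tag = H(83 73 41 d7 32 5c 98 90) = 8e36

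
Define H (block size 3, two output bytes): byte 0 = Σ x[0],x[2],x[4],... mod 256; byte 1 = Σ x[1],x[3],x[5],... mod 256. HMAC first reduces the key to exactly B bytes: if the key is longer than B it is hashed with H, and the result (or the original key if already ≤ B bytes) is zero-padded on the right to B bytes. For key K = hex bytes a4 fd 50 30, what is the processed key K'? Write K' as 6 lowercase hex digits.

|K| = 4 > B = 3, so first hash the key.
H(K): even-index sum = 244 mod 256 = 244; odd-index sum = 301 mod 256 = 45 → f4 2d.
Zero-pad H(K) = f4 2d to 3 bytes: K' = f4 2d 00.

f42d00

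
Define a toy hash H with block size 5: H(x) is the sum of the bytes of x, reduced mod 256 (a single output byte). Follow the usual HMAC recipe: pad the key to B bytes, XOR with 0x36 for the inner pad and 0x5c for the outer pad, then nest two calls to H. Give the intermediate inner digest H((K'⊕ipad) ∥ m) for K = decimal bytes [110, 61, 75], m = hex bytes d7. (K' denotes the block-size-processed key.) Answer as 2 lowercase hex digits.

23

Key decimal bytes [110, 61, 75] = 6e 3d 4b is 3 bytes ≤ B = 5; zero-pad to 5 bytes: K' = 6e 3d 4b 00 00.
K' ⊕ ipad = 58 0b 7d 36 36.
Inner input = 58 0b 7d 36 36 ∥ d7.
Inner hash: sum = 88+11+125+54+54+215 = 547; mod 256 = 35 → 23.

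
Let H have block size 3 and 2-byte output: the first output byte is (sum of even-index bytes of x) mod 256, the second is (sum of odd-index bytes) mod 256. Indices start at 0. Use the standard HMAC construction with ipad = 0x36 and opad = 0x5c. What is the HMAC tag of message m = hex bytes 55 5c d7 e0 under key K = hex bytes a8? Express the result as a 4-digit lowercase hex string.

b26c

Key hex bytes a8 is 1 byte ≤ B = 3; zero-pad to 3 bytes: K' = a8 00 00.
K' ⊕ ipad = 9e 36 36.  K' ⊕ opad = f4 5c 5c.
Inner input = (K'⊕ipad) ∥ m = 9e 36 36 ∥ 55 5c d7 e0.
Inner hash: even-index sum = 528 mod 256 = 16; odd-index sum = 354 mod 256 = 98 → 10 62.
Outer input = (K'⊕opad) ∥ inner = f4 5c 5c ∥ 10 62.
Outer hash (tag): even-index sum = 434 mod 256 = 178; odd-index sum = 108 mod 256 = 108 → b2 6c.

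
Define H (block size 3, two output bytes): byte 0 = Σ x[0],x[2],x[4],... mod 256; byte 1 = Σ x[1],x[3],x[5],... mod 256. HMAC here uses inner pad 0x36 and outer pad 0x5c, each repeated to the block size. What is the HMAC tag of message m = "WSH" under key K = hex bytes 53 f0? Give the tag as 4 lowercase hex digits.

d09a

Key hex bytes 53 f0 is 2 bytes ≤ B = 3; zero-pad to 3 bytes: K' = 53 f0 00.
K' ⊕ ipad = 65 c6 36.  K' ⊕ opad = 0f ac 5c.
Inner input = (K'⊕ipad) ∥ m = 65 c6 36 ∥ 57 53 48.
Inner hash: even-index sum = 238 mod 256 = 238; odd-index sum = 357 mod 256 = 101 → ee 65.
Outer input = (K'⊕opad) ∥ inner = 0f ac 5c ∥ ee 65.
Outer hash (tag): even-index sum = 208 mod 256 = 208; odd-index sum = 410 mod 256 = 154 → d0 9a.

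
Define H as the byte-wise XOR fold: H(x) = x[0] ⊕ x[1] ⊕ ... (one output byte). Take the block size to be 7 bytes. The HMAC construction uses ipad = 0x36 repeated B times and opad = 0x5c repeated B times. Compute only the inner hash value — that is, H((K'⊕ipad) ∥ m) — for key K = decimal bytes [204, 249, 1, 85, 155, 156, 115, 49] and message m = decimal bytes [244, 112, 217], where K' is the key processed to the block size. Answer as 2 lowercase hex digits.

Key decimal bytes [204, 249, 1, 85, 155, 156, 115, 49] = cc f9 01 55 9b 9c 73 31 is 8 bytes > B = 7, so hash it first: H(key) = 24, then zero-pad to 7 bytes: K' = 24 00 00 00 00 00 00.
K' ⊕ ipad = 12 36 36 36 36 36 36.
Inner input = 12 36 36 36 36 36 36 ∥ f4 70 d9.
Inner hash: XOR 12⊕36⊕36⊕36⊕36⊕36⊕36⊕f4⊕70⊕d9 = 4f.

4f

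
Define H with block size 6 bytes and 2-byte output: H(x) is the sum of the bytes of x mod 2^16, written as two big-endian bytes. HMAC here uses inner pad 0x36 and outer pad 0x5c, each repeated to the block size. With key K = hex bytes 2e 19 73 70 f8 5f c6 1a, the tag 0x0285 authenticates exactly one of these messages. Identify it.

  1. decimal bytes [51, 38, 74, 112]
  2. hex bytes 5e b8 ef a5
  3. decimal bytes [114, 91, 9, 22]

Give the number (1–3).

1

Key hex bytes 2e 19 73 70 f8 5f c6 1a is 8 bytes > B = 6, so hash it first: H(key) = 03 61, then zero-pad to 6 bytes: K' = 03 61 00 00 00 00.
K' ⊕ ipad = 35 57 36 36 36 36; K' ⊕ opad = 5f 3d 5c 5c 5c 5c.
m1: inner = H(35 57 36 36 36 36 33 26 4a 70) = 02 77; tag = H(5f 3d 5c 5c 5c 5c 02 77) = 0285 ← matches
m2: inner = H(35 57 36 36 36 36 5e b8 ef a5) = 04 0e; tag = H(5f 3d 5c 5c 5c 5c 04 0e) = 021e
m3: inner = H(35 57 36 36 36 36 72 5b 09 16) = 02 50; tag = H(5f 3d 5c 5c 5c 5c 02 50) = 025e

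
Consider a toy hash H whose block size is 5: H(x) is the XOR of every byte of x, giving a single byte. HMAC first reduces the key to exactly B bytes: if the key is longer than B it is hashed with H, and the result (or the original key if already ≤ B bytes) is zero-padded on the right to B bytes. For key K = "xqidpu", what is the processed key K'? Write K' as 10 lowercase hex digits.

0100000000

|K| = 6 > B = 5, so first hash the key.
H(K): XOR 78⊕71⊕69⊕64⊕70⊕75 = 01.
Zero-pad H(K) = 01 to 5 bytes: K' = 01 00 00 00 00.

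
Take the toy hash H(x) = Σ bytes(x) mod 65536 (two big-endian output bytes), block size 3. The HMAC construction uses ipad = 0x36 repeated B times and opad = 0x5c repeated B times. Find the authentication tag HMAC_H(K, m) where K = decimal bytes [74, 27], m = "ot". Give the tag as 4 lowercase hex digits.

017c

Key decimal bytes [74, 27] = 4a 1b is 2 bytes ≤ B = 3; zero-pad to 3 bytes: K' = 4a 1b 00.
K' ⊕ ipad = 7c 2d 36.  K' ⊕ opad = 16 47 5c.
Inner input = (K'⊕ipad) ∥ m = 7c 2d 36 ∥ 6f 74.
Inner hash: sum = 124+45+54+111+116 = 450 → 01 c2.
Outer input = (K'⊕opad) ∥ inner = 16 47 5c ∥ 01 c2.
Outer hash (tag): sum = 22+71+92+1+194 = 380 → 01 7c.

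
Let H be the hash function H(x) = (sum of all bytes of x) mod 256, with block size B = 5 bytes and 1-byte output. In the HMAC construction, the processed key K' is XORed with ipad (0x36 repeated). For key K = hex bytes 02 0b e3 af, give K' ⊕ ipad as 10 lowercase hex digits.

Key hex bytes 02 0b e3 af is 4 bytes ≤ B = 5; zero-pad to 5 bytes: K' = 02 0b e3 af 00.
XOR each byte with 0x36: 02⊕36=34, 0b⊕36=3d, e3⊕36=d5, af⊕36=99, 00⊕36=36.

343dd59936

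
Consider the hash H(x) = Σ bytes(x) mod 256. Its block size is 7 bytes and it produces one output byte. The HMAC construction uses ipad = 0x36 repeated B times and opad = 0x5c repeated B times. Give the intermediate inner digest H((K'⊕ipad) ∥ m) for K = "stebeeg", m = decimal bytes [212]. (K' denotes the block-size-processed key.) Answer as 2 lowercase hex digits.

Key "stebeeg" = 73 74 65 62 65 65 67 is exactly B = 7 bytes: K' = 73 74 65 62 65 65 67.
K' ⊕ ipad = 45 42 53 54 53 53 51.
Inner input = 45 42 53 54 53 53 51 ∥ d4.
Inner hash: sum = 69+66+83+84+83+83+81+212 = 761; mod 256 = 249 → f9.

f9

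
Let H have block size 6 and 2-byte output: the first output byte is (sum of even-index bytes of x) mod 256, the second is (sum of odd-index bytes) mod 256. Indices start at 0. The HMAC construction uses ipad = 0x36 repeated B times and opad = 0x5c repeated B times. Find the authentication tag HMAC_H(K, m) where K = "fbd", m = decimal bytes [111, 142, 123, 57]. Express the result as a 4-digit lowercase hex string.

Key "fbd" = 66 62 64 is 3 bytes ≤ B = 6; zero-pad to 6 bytes: K' = 66 62 64 00 00 00.
K' ⊕ ipad = 50 54 52 36 36 36.  K' ⊕ opad = 3a 3e 38 5c 5c 5c.
Inner input = (K'⊕ipad) ∥ m = 50 54 52 36 36 36 ∥ 6f 8e 7b 39.
Inner hash: even-index sum = 450 mod 256 = 194; odd-index sum = 391 mod 256 = 135 → c2 87.
Outer input = (K'⊕opad) ∥ inner = 3a 3e 38 5c 5c 5c ∥ c2 87.
Outer hash (tag): even-index sum = 400 mod 256 = 144; odd-index sum = 381 mod 256 = 125 → 90 7d.

907d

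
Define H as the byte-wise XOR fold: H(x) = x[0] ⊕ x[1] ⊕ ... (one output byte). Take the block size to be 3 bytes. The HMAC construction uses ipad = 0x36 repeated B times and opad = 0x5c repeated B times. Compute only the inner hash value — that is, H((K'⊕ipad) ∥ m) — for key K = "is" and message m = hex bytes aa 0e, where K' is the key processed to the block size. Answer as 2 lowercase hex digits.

Key "is" = 69 73 is 2 bytes ≤ B = 3; zero-pad to 3 bytes: K' = 69 73 00.
K' ⊕ ipad = 5f 45 36.
Inner input = 5f 45 36 ∥ aa 0e.
Inner hash: XOR 5f⊕45⊕36⊕aa⊕0e = 88.

88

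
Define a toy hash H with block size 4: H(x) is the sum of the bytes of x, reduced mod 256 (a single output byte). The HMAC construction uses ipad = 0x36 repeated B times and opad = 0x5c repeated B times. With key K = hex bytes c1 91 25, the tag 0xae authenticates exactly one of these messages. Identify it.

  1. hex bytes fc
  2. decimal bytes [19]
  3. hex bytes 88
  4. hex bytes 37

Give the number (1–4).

3

Key hex bytes c1 91 25 is 3 bytes ≤ B = 4; zero-pad to 4 bytes: K' = c1 91 25 00.
K' ⊕ ipad = f7 a7 13 36; K' ⊕ opad = 9d cd 79 5c.
m1: inner = H(f7 a7 13 36 fc) = e3; tag = H(9d cd 79 5c e3) = 22
m2: inner = H(f7 a7 13 36 13) = fa; tag = H(9d cd 79 5c fa) = 39
m3: inner = H(f7 a7 13 36 88) = 6f; tag = H(9d cd 79 5c 6f) = ae ← matches
m4: inner = H(f7 a7 13 36 37) = 1e; tag = H(9d cd 79 5c 1e) = 5d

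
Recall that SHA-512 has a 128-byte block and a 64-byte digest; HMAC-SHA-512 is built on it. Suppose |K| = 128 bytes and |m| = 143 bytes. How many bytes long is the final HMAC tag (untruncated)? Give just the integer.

64

The tag is one SHA-512 digest: 64 bytes.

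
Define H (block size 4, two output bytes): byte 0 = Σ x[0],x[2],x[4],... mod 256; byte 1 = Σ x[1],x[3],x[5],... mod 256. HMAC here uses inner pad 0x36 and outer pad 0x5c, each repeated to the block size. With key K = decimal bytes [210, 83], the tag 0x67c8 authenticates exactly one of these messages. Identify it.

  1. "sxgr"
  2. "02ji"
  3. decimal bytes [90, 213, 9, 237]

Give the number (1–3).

3

Key decimal bytes [210, 83] = d2 53 is 2 bytes ≤ B = 4; zero-pad to 4 bytes: K' = d2 53 00 00.
K' ⊕ ipad = e4 65 36 36; K' ⊕ opad = 8e 0f 5c 5c.
m1: inner = H(e4 65 36 36 73 78 67 72) = f4 85; tag = H(8e 0f 5c 5c f4 85) = def0
m2: inner = H(e4 65 36 36 30 32 6a 69) = b4 36; tag = H(8e 0f 5c 5c b4 36) = 9ea1
m3: inner = H(e4 65 36 36 5a d5 09 ed) = 7d 5d; tag = H(8e 0f 5c 5c 7d 5d) = 67c8 ← matches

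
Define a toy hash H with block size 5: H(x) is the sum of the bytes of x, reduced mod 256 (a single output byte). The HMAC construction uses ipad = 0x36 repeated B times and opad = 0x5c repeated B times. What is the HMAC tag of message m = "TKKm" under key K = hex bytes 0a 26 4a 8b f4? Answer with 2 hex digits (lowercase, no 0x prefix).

Key hex bytes 0a 26 4a 8b f4 is exactly B = 5 bytes: K' = 0a 26 4a 8b f4.
K' ⊕ ipad = 3c 10 7c bd c2.  K' ⊕ opad = 56 7a 16 d7 a8.
Inner input = (K'⊕ipad) ∥ m = 3c 10 7c bd c2 ∥ 54 4b 4b 6d.
Inner hash: sum = 60+16+124+189+194+84+75+75+109 = 926; mod 256 = 158 → 9e.
Outer input = (K'⊕opad) ∥ inner = 56 7a 16 d7 a8 ∥ 9e.
Outer hash (tag): sum = 86+122+22+215+168+158 = 771; mod 256 = 3 → 03.

03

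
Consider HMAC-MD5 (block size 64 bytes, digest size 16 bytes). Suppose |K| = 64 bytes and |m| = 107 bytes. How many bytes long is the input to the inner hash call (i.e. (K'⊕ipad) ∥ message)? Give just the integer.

171

Key is 64 ≤ 64 bytes, zero-padded: |K'| = 64.
Inner input = (K'⊕ipad) ∥ m → 64 + 107 = 171 bytes.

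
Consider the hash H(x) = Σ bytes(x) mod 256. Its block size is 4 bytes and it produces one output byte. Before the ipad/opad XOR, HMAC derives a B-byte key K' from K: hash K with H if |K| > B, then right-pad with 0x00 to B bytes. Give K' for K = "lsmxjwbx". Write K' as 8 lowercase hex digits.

7f000000

|K| = 8 > B = 4, so first hash the key.
H(K): sum = 108+115+109+120+106+119+98+120 = 895; mod 256 = 127 → 7f.
Zero-pad H(K) = 7f to 4 bytes: K' = 7f 00 00 00.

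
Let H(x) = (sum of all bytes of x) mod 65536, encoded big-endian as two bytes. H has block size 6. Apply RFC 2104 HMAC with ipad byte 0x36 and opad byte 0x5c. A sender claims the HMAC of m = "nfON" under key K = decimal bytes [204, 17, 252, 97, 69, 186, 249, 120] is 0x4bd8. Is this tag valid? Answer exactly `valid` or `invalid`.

invalid

Key decimal bytes [204, 17, 252, 97, 69, 186, 249, 120] = cc 11 fc 61 45 ba f9 78 is 8 bytes > B = 6, so hash it first: H(key) = 04 aa, then zero-pad to 6 bytes: K' = 04 aa 00 00 00 00.
K' ⊕ ipad = 32 9c 36 36 36 36; K' ⊕ opad = 58 f6 5c 5c 5c 5c.
Inner hash: sum = 50+156+54+54+54+54+110+102+79+78 = 791 → 03 17.
Outer hash (recomputed tag): sum = 88+246+92+92+92+92+3+23 = 728 → 02 d8.
Recomputed tag = 02d8; claimed = 4bd8 → mismatch.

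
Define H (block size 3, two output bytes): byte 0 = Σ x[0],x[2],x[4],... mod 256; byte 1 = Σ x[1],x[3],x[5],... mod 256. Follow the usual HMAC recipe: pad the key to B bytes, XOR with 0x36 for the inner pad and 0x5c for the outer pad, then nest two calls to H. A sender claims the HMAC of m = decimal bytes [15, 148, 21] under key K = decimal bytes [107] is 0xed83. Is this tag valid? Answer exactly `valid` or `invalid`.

Key decimal bytes [107] = 6b is 1 byte ≤ B = 3; zero-pad to 3 bytes: K' = 6b 00 00.
K' ⊕ ipad = 5d 36 36; K' ⊕ opad = 37 5c 5c.
Inner hash: even-index sum = 295 mod 256 = 39; odd-index sum = 90 mod 256 = 90 → 27 5a.
Outer hash (recomputed tag): even-index sum = 237 mod 256 = 237; odd-index sum = 131 mod 256 = 131 → ed 83.
Recomputed tag = ed83; claimed = ed83 → match.

valid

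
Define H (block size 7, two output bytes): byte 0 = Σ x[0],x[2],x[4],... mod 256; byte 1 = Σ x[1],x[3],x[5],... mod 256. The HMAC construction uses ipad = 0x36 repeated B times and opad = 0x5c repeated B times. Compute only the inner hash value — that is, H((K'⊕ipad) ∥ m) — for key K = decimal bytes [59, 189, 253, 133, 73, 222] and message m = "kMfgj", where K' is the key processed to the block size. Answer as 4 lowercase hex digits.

Key decimal bytes [59, 189, 253, 133, 73, 222] = 3b bd fd 85 49 de is 6 bytes ≤ B = 7; zero-pad to 7 bytes: K' = 3b bd fd 85 49 de 00.
K' ⊕ ipad = 0d 8b cb b3 7f e8 36.
Inner input = 0d 8b cb b3 7f e8 36 ∥ 6b 4d 66 67 6a.
Inner hash: even-index sum = 577 mod 256 = 65; odd-index sum = 865 mod 256 = 97 → 41 61.

4161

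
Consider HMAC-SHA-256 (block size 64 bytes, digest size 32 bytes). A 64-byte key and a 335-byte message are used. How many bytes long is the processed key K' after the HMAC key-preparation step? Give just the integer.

64

Key is 64 ≤ 64 bytes, zero-padded: |K'| = 64.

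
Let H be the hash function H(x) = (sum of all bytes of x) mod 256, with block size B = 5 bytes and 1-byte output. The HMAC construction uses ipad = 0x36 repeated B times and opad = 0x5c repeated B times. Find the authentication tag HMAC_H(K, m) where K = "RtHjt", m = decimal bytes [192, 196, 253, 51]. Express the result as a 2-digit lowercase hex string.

Key "RtHjt" = 52 74 48 6a 74 is exactly B = 5 bytes: K' = 52 74 48 6a 74.
K' ⊕ ipad = 64 42 7e 5c 42.  K' ⊕ opad = 0e 28 14 36 28.
Inner input = (K'⊕ipad) ∥ m = 64 42 7e 5c 42 ∥ c0 c4 fd 33.
Inner hash: sum = 100+66+126+92+66+192+196+253+51 = 1142; mod 256 = 118 → 76.
Outer input = (K'⊕opad) ∥ inner = 0e 28 14 36 28 ∥ 76.
Outer hash (tag): sum = 14+40+20+54+40+118 = 286; mod 256 = 30 → 1e.

1e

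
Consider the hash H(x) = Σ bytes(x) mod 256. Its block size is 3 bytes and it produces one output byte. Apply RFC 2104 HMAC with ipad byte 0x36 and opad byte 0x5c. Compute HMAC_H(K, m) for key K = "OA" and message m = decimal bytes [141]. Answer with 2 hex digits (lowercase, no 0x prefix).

Key "OA" = 4f 41 is 2 bytes ≤ B = 3; zero-pad to 3 bytes: K' = 4f 41 00.
K' ⊕ ipad = 79 77 36.  K' ⊕ opad = 13 1d 5c.
Inner input = (K'⊕ipad) ∥ m = 79 77 36 ∥ 8d.
Inner hash: sum = 121+119+54+141 = 435; mod 256 = 179 → b3.
Outer input = (K'⊕opad) ∥ inner = 13 1d 5c ∥ b3.
Outer hash (tag): sum = 19+29+92+179 = 319; mod 256 = 63 → 3f.

3f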